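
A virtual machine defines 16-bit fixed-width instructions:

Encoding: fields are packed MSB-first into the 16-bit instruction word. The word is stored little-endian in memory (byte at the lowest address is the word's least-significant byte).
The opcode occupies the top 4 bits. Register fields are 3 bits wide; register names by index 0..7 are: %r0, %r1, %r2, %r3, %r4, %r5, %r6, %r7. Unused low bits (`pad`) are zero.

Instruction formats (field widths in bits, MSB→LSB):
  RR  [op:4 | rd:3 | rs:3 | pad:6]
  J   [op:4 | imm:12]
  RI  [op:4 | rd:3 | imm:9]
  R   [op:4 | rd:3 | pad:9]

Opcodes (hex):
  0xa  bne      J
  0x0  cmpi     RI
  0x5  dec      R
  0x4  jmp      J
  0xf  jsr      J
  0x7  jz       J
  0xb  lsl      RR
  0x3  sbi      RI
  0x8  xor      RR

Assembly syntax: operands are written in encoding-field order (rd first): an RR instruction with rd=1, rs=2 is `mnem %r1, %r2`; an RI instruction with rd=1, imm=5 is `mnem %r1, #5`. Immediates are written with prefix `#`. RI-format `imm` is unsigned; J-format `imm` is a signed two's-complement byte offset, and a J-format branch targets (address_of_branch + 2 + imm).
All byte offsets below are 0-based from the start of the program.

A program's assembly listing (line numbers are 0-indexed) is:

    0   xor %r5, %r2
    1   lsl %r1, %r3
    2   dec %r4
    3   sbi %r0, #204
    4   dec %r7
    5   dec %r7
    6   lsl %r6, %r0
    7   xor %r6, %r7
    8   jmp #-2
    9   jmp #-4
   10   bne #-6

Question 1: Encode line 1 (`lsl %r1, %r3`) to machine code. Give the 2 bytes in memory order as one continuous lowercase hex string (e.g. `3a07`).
line 1 (lsl): pack op=0xb:4|rd=1:3|rs=3:3|pad=0:6 = 0xb2c0; little→ c0 b2

c0b2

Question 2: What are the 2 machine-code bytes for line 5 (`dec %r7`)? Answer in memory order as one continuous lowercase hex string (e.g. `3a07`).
005e

L5: dec op=0x5:4|rd=7:3|pad=0:9 ⇒ 0x5e00 ⇒ little 00 5e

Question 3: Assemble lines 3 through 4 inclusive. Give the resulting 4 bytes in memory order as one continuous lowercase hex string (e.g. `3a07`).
3. sbi fields op=0x3:4|rd=0:3|imm=204:9 → word 30cch → cc 30
4. dec fields op=0x5:4|rd=7:3|pad=0:9 → word 5e00h → 00 5e

cc30005e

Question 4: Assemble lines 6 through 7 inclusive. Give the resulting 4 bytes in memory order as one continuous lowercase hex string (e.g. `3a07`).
00bcc08d

6. lsl fields op=0xb:4|rd=6:3|rs=0:3|pad=0:6 → word bc00h → 00 bc
7. xor fields op=0x8:4|rd=6:3|rs=7:3|pad=0:6 → word 8dc0h → c0 8d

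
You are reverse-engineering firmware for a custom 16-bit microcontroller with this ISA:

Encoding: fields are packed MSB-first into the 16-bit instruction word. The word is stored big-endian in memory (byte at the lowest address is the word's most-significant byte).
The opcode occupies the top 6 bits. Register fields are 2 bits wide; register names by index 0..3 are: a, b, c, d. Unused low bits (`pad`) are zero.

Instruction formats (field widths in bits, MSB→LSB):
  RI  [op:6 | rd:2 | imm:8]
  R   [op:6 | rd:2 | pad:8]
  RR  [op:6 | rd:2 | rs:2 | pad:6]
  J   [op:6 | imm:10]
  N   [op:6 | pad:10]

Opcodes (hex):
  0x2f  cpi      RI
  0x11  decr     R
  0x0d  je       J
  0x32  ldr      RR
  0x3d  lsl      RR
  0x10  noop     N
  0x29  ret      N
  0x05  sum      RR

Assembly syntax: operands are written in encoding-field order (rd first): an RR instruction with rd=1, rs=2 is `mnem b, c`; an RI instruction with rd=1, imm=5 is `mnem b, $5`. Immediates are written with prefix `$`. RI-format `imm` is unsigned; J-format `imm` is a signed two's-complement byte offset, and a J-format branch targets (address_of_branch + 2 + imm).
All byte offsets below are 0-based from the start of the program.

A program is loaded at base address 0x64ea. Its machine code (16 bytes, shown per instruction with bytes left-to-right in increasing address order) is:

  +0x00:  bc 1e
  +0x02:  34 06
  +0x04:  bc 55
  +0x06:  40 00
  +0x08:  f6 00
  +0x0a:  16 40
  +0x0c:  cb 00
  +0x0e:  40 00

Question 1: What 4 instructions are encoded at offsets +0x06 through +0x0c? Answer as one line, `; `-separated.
off 0x06: read 40 00 as big → 0x4000
  op=0x4000>>10=0x10 ⇒ noop (N)
off 0x08: read f6 00 as big → 0xf600
  op=0xf600>>10=0x3d ⇒ lsl (RR)
  [9:8] rd=2 = c
  [7:6] rs=0 = a
off 0x0a: read 16 40 as big → 0x1640
  op=0x1640>>10=0x5 ⇒ sum (RR)
  [9:8] rd=2 = c
  [7:6] rs=1 = b
off 0x0c: read cb 00 as big → 0xcb00
  op=0xcb00>>10=0x32 ⇒ ldr (RR)
  [9:8] rd=3 = d
  [7:6] rs=0 = a

noop; lsl c, a; sum c, b; ldr d, a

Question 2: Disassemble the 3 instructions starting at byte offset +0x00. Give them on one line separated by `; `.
cpi a, $30; je $6; cpi a, $85

[00] bc 1e → 0xbc1e
  op=0xbc1e>>10=0x2f ⇒ cpi (RI)
  rd@[9:8]=0x0 ⇒ a
  imm@[7:0]=0x1e ⇒ $30
[02] 34 06 → 0x3406
  op=0x3406>>10=0xd ⇒ je (J)
  imm@[9:0]=0x6 ⇒ $6
[04] bc 55 → 0xbc55
  op=0xbc55>>10=0x2f ⇒ cpi (RI)
  rd@[9:8]=0x0 ⇒ a
  imm@[7:0]=0x55 ⇒ $85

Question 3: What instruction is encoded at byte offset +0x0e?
noop

+0x0e: 40 00 ⇒ word 0x4000 (big)
  op=0x4000>>10=0x10 ⇒ noop (N)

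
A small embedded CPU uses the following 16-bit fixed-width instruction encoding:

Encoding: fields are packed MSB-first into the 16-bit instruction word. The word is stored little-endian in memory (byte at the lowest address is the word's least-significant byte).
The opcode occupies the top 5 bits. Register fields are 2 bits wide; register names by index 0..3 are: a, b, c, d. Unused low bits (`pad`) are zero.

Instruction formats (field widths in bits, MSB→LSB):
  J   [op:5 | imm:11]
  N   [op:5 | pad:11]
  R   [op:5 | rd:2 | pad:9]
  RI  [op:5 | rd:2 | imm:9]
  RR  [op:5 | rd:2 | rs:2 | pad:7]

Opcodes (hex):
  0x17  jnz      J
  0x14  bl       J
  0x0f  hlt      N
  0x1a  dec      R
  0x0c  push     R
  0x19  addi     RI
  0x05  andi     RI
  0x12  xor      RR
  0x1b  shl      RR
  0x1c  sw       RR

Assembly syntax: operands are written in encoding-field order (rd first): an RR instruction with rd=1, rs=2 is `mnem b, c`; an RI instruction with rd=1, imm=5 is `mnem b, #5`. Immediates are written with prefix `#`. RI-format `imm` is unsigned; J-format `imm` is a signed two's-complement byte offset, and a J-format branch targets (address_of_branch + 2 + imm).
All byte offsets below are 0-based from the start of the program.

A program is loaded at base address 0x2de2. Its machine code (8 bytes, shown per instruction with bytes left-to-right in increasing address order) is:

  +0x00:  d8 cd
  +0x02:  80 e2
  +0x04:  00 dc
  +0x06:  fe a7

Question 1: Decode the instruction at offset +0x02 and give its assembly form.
+0x02: 80 e2 ⇒ word 0xe280 (little)
  top 5b → 0x1c → sw [RR]
  [10:9] rd=1 = b
  [8:7] rs=1 = b

sw b, b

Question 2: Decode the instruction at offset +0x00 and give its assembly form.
[00] d8 cd → 0xcdd8
  top 5b → 0x19 → addi [RI]
  [10:9] rd=2 = c
  [8:0] imm=472 = #472

addi c, #472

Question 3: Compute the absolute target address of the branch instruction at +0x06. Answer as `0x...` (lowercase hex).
[06] fe a7 → 0xa7fe
  top 5b → 0x14 → bl [J]
  imm@[10:0]=0x7fe (s11→-2) ⇒ #-2
  target = base 0x2de2 + off 0x06 + 2 + imm -2 = 0x2de8

0x2de8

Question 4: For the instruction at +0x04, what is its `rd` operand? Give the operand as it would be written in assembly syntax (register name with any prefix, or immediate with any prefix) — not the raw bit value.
off 0x04: read 00 dc as little → 0xdc00
  op=0xdc00>>11=0x1b ⇒ shl (RR)
  rd: (w>>9)&0x3=0x2 → c
  rs: (w>>7)&0x3=0x0 → a

c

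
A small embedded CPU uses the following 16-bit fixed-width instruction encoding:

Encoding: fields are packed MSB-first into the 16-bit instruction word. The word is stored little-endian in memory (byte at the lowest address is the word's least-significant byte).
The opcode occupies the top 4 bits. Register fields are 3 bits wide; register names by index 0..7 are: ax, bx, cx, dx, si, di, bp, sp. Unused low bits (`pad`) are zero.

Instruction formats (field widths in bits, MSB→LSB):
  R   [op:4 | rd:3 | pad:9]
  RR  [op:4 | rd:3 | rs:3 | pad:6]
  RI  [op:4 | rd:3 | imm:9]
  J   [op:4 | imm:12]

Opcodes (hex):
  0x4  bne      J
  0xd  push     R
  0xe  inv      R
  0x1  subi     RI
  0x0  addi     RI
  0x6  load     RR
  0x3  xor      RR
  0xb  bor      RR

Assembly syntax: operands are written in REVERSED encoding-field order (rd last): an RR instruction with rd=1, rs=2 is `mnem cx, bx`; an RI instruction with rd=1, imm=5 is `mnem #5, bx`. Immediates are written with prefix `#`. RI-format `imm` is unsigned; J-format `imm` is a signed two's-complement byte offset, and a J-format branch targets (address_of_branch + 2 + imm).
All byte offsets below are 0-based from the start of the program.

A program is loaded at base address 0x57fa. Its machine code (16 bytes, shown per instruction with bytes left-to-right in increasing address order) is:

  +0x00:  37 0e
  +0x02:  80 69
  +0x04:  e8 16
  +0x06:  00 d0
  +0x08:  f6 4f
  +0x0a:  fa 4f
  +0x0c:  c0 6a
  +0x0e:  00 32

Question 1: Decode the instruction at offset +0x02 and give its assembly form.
load bp, si

+0x02: 80 69 ⇒ word 0x6980 (little)
  top 4b → 0x6 → load [RR]
  rd@[11:9]=0x4 ⇒ si
  rs@[8:6]=0x6 ⇒ bp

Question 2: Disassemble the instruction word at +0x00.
[00] 37 0e → 0x0e37
  top 4b → 0x0 → addi [RI]
  rd@[11:9]=0x7 ⇒ sp
  imm@[8:0]=0x37 ⇒ #55

addi #55, sp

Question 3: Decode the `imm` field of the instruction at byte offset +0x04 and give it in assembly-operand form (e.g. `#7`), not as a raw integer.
#232

@+04  little-endian(e8 16) = 0x16e8
  opcode bits[15:12]=0x1: subi/RI
  rd: (w>>9)&0x7=0x3 → dx
  imm: (w>>0)&0x1ff=0xe8 → #232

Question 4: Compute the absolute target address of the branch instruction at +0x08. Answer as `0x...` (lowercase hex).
0x57fa

off 0x08: read f6 4f as little → 0x4ff6
  op=0x4ff6>>12=0x4 ⇒ bne (J)
  imm: (w>>0)&0xfff=0xff6 (s12→-10) → #-10
  target = base 0x57fa + off 0x08 + 2 + imm -10 = 0x57fa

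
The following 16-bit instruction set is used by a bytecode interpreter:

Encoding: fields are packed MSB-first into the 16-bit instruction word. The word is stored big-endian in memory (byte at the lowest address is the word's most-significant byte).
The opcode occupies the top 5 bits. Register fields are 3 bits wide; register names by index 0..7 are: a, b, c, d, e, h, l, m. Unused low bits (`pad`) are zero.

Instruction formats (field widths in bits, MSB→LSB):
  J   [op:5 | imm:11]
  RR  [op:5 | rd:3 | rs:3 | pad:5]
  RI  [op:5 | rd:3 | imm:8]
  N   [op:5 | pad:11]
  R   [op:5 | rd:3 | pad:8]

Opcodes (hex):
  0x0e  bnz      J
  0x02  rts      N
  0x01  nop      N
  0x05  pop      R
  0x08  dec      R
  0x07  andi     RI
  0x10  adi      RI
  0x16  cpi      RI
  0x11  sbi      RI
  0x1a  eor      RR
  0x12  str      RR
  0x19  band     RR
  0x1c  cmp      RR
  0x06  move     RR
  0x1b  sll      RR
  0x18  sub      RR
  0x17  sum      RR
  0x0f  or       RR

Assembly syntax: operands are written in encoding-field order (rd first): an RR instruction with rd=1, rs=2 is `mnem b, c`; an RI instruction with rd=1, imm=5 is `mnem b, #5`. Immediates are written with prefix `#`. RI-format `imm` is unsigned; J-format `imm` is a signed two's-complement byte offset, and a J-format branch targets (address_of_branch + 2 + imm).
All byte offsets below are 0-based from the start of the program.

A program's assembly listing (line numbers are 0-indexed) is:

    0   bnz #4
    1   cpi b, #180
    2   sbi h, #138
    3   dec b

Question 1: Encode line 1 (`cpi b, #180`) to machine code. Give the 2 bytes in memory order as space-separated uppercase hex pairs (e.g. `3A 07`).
B1 B4

line 1 (cpi): pack op=0x16:5|rd=1:3|imm=180:8 = 0xb1b4; big→ b1 b4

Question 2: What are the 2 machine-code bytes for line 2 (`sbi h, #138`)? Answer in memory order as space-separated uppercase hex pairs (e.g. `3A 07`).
2. sbi fields op=0x11:5|rd=5:3|imm=138:8 → word 8d8ah → 8d 8a

8D 8A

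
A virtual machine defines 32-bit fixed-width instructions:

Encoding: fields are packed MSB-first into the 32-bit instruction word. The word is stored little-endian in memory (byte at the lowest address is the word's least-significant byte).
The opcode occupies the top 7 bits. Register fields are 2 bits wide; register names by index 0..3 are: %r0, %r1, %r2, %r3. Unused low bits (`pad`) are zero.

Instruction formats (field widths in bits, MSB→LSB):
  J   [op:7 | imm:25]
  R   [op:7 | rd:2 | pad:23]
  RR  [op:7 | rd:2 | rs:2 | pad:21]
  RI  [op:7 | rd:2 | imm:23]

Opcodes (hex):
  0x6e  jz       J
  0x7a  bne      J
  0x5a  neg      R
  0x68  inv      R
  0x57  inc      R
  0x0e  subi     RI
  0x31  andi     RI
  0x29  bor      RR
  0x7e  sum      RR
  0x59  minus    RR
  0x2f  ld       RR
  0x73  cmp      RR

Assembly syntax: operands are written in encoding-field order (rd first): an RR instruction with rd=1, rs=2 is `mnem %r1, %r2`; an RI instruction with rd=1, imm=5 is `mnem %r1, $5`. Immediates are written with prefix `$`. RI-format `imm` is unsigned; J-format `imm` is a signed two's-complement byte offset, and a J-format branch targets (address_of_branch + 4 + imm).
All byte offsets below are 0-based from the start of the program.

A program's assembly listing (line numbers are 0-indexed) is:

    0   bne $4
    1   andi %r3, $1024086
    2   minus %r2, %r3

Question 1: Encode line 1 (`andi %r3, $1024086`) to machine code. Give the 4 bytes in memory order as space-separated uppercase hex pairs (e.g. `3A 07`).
56 A0 8F 63

line 1 (andi): pack op=0x31:7|rd=3:2|imm=1024086:23 = 0x638fa056; little→ 56 a0 8f 63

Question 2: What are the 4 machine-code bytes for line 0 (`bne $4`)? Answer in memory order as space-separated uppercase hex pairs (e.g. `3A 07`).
04 00 00 F4

0. bne fields op=0x7a:7|imm=4:25 → word f4000004h → 04 00 00 f4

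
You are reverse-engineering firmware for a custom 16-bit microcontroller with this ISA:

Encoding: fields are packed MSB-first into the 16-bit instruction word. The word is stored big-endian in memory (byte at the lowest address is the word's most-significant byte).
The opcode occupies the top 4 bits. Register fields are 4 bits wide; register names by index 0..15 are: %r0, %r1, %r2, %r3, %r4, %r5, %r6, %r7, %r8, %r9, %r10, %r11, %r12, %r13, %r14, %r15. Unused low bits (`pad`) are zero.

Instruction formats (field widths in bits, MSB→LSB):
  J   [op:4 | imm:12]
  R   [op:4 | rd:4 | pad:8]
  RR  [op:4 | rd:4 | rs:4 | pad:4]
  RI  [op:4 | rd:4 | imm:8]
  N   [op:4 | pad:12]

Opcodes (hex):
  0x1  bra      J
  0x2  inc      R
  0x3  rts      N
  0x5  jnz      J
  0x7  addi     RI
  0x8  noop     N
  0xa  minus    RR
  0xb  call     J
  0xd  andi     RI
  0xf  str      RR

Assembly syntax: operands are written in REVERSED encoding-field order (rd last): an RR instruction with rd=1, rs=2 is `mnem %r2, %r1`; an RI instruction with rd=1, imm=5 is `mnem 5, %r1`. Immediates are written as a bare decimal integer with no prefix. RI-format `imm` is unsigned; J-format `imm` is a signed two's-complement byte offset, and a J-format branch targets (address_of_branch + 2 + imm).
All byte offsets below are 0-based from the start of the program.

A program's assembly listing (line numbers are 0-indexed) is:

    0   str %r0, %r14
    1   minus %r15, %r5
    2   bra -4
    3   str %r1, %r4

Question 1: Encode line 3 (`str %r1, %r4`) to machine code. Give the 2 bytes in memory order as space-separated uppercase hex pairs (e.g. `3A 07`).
F4 10

3. str fields op=0xf:4|rd=4:4|rs=1:4|pad=0:4 → word f410h → f4 10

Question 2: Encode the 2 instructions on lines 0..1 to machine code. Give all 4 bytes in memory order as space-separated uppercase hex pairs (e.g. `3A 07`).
FE 00 A5 F0

0. str fields op=0xf:4|rd=14:4|rs=0:4|pad=0:4 → word fe00h → fe 00
1. minus fields op=0xa:4|rd=5:4|rs=15:4|pad=0:4 → word a5f0h → a5 f0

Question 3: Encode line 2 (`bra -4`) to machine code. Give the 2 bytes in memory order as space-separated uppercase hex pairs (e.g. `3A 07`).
1F FC

line 2 (bra): pack op=0x1:4|imm=-4:12 = 0x1ffc; big→ 1f fc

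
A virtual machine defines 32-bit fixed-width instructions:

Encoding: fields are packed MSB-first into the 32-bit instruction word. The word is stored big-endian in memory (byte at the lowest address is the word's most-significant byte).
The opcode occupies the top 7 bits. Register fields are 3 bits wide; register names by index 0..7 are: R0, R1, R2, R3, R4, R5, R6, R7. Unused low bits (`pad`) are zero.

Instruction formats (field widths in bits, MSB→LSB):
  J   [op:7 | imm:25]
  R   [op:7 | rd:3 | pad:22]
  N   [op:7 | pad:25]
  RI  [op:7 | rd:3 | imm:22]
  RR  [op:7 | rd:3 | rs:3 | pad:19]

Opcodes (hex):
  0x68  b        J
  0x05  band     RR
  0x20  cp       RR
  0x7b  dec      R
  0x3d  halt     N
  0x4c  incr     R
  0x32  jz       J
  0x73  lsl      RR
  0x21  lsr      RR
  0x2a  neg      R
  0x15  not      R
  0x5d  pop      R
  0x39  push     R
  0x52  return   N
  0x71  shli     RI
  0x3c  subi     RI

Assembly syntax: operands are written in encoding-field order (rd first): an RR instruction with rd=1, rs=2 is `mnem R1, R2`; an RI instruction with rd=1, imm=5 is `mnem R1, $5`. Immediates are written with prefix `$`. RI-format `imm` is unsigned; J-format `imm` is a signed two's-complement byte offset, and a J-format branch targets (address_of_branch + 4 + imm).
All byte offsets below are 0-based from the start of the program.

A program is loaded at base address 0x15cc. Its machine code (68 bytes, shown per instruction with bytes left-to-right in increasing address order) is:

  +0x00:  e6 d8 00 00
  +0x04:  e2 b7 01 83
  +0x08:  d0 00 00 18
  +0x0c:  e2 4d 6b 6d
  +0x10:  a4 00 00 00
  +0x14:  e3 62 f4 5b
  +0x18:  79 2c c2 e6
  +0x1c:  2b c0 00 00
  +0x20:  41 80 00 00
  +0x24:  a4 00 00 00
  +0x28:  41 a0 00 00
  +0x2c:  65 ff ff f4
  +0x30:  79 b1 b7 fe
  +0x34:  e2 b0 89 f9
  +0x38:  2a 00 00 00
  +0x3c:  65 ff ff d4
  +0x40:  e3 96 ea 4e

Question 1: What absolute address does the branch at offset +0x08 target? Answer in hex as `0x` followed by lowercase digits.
off 0x08: read d0 00 00 18 as big → 0xd0000018
  opcode bits[31:25]=0x68: b/J
  imm@[24:0]=0x18 ⇒ $24
  target = base 0x15cc + off 0x08 + 4 + imm 24 = 0x15f0

0x15f0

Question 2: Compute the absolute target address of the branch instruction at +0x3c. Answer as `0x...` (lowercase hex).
0x15e0

[3c] 65 ff ff d4 → 0x65ffffd4
  op=0x65ffffd4>>25=0x32 ⇒ jz (J)
  imm@[24:0]=0x1ffffd4 (s25→-44) ⇒ $-44
  target = base 0x15cc + off 0x3c + 4 + imm -44 = 0x15e0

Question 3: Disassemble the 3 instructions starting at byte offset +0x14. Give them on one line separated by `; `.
shli R5, $2290779; subi R4, $2933478; not R7

[14] e3 62 f4 5b → 0xe362f45b
  op=0xe362f45b>>25=0x71 ⇒ shli (RI)
  [24:22] rd=5 = R5
  [21:0] imm=2290779 = $2290779
[18] 79 2c c2 e6 → 0x792cc2e6
  op=0x792cc2e6>>25=0x3c ⇒ subi (RI)
  [24:22] rd=4 = R4
  [21:0] imm=2933478 = $2933478
[1c] 2b c0 00 00 → 0x2bc00000
  op=0x2bc00000>>25=0x15 ⇒ not (R)
  [24:22] rd=7 = R7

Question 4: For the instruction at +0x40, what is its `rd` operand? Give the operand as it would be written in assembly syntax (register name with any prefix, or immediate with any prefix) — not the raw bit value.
off 0x40: read e3 96 ea 4e as big → 0xe396ea4e
  opcode bits[31:25]=0x71: shli/RI
  [24:22] rd=6 = R6
  [21:0] imm=1501774 = $1501774

R6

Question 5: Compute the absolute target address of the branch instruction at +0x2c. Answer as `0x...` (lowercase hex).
0x15f0

off 0x2c: read 65 ff ff f4 as big → 0x65fffff4
  opcode bits[31:25]=0x32: jz/J
  [24:0] imm=33554420 (s25→-12) = $-12
  target = base 0x15cc + off 0x2c + 4 + imm -12 = 0x15f0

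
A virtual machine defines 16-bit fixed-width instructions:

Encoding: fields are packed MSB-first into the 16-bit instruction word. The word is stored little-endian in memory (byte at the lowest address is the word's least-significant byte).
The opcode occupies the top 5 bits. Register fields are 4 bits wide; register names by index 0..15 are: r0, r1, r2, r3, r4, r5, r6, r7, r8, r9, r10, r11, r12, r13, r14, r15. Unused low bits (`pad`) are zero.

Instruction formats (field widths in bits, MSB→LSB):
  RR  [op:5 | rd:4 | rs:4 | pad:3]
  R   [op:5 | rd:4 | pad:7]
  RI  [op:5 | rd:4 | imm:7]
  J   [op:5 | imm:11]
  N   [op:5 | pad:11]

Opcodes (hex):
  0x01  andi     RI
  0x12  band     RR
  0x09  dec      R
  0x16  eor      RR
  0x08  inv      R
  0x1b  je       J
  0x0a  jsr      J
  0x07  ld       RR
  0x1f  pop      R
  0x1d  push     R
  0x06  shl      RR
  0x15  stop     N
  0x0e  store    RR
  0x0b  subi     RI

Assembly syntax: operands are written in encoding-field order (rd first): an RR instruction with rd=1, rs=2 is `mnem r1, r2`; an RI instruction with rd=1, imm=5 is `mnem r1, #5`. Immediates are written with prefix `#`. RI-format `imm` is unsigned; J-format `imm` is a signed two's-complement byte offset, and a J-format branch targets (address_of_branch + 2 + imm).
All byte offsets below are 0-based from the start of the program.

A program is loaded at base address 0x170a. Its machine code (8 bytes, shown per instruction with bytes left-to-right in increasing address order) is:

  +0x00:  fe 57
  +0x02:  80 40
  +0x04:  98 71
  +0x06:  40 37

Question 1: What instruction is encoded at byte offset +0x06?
[06] 40 37 → 0x3740
  top 5b → 0x6 → shl [RR]
  [10:7] rd=14 = r14
  [6:3] rs=8 = r8

shl r14, r8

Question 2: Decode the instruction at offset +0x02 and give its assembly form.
off 0x02: read 80 40 as little → 0x4080
  op=0x4080>>11=0x8 ⇒ inv (R)
  rd@[10:7]=0x1 ⇒ r1

inv r1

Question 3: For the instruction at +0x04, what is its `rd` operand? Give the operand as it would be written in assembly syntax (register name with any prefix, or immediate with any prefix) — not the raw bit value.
off 0x04: read 98 71 as little → 0x7198
  top 5b → 0xe → store [RR]
  rd: (w>>7)&0xf=0x3 → r3
  rs: (w>>3)&0xf=0x3 → r3

r3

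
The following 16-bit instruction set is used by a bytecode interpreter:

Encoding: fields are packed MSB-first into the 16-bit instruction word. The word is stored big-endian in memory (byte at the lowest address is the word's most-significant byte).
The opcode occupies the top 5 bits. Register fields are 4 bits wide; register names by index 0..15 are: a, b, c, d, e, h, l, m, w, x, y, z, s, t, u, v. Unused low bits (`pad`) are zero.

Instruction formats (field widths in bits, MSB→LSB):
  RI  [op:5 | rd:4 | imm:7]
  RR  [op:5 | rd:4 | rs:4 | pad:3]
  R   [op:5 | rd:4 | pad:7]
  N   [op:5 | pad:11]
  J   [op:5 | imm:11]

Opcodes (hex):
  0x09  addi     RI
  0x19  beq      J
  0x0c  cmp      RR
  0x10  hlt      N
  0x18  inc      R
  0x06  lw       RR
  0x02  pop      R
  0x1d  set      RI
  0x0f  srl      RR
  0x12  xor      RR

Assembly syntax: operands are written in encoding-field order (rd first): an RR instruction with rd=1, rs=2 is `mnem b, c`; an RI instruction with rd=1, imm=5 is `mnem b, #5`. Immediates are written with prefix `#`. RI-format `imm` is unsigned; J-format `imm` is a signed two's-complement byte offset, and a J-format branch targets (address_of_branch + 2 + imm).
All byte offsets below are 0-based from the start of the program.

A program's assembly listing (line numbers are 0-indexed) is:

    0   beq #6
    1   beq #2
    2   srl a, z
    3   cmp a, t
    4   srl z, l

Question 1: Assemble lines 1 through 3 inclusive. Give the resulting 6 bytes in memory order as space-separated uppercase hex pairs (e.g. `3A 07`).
C8 02 78 58 60 68

line 1 (beq): pack op=0x19:5|imm=2:11 = 0xc802; big→ c8 02
line 2 (srl): pack op=0xf:5|rd=0:4|rs=11:4|pad=0:3 = 0x7858; big→ 78 58
line 3 (cmp): pack op=0xc:5|rd=0:4|rs=13:4|pad=0:3 = 0x6068; big→ 60 68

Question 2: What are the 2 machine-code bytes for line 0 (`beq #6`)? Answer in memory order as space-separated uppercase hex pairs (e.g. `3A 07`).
L0: beq op=0x19:5|imm=6:11 ⇒ 0xc806 ⇒ big c8 06

C8 06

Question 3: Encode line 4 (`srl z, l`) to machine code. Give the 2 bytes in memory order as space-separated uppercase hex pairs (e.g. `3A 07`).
L4: srl op=0xf:5|rd=11:4|rs=6:4|pad=0:3 ⇒ 0x7db0 ⇒ big 7d b0

7D B0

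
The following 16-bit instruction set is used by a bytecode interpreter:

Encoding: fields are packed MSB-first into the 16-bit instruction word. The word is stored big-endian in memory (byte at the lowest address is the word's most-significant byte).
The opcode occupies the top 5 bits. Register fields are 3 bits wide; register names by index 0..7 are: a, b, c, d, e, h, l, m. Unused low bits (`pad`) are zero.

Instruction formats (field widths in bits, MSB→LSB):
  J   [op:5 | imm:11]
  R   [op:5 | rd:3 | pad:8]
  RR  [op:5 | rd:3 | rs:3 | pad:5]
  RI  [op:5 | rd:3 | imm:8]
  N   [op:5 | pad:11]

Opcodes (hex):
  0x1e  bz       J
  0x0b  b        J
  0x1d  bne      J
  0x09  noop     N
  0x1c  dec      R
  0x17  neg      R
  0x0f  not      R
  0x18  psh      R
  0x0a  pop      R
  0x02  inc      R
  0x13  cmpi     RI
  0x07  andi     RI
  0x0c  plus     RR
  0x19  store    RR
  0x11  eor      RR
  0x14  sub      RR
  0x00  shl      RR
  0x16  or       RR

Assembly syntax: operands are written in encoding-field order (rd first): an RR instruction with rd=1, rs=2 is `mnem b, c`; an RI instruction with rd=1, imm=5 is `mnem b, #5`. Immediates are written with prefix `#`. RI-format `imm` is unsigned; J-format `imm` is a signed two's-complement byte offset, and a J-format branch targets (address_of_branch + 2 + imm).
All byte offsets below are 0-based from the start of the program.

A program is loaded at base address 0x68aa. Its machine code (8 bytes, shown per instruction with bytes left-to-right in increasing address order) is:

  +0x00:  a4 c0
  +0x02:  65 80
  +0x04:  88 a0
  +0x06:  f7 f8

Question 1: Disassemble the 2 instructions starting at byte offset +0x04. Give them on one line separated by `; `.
[04] 88 a0 → 0x88a0
  op=0x88a0>>11=0x11 ⇒ eor (RR)
  rd@[10:8]=0x0 ⇒ a
  rs@[7:5]=0x5 ⇒ h
[06] f7 f8 → 0xf7f8
  op=0xf7f8>>11=0x1e ⇒ bz (J)
  imm@[10:0]=0x7f8 (s11→-8) ⇒ #-8

eor a, h; bz #-8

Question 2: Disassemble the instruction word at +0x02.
@+02  big-endian(65 80) = 0x6580
  op=0x6580>>11=0xc ⇒ plus (RR)
  [10:8] rd=5 = h
  [7:5] rs=4 = e

plus h, e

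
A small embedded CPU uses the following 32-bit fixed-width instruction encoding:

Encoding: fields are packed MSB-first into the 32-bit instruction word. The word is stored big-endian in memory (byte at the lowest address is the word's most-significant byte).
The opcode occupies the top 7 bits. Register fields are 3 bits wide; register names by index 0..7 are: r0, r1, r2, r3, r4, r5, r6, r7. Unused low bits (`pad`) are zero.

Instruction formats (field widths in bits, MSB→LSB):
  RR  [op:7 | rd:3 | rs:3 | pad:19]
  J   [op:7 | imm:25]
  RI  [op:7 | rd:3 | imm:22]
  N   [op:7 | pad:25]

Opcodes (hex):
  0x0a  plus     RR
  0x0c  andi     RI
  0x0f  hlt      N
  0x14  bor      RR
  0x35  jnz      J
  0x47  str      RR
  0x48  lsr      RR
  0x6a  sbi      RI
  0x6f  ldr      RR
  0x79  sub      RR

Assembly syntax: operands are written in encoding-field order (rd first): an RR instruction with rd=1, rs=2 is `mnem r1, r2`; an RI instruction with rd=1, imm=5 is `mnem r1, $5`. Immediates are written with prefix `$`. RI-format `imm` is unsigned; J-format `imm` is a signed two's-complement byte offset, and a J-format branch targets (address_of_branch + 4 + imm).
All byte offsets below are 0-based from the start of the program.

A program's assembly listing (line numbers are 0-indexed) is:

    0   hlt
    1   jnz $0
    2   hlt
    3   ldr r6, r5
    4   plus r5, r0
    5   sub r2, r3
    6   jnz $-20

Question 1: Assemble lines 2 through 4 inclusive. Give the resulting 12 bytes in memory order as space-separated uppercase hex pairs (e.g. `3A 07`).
line 2 (hlt): pack op=0xf:7|pad=0:25 = 0x1e000000; big→ 1e 00 00 00
line 3 (ldr): pack op=0x6f:7|rd=6:3|rs=5:3|pad=0:19 = 0xdfa80000; big→ df a8 00 00
line 4 (plus): pack op=0xa:7|rd=5:3|rs=0:3|pad=0:19 = 0x15400000; big→ 15 40 00 00

1E 00 00 00 DF A8 00 00 15 40 00 00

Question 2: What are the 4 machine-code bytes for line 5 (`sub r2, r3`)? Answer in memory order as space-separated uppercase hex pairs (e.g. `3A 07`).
L5: sub op=0x79:7|rd=2:3|rs=3:3|pad=0:19 ⇒ 0xf2980000 ⇒ big f2 98 00 00

F2 98 00 00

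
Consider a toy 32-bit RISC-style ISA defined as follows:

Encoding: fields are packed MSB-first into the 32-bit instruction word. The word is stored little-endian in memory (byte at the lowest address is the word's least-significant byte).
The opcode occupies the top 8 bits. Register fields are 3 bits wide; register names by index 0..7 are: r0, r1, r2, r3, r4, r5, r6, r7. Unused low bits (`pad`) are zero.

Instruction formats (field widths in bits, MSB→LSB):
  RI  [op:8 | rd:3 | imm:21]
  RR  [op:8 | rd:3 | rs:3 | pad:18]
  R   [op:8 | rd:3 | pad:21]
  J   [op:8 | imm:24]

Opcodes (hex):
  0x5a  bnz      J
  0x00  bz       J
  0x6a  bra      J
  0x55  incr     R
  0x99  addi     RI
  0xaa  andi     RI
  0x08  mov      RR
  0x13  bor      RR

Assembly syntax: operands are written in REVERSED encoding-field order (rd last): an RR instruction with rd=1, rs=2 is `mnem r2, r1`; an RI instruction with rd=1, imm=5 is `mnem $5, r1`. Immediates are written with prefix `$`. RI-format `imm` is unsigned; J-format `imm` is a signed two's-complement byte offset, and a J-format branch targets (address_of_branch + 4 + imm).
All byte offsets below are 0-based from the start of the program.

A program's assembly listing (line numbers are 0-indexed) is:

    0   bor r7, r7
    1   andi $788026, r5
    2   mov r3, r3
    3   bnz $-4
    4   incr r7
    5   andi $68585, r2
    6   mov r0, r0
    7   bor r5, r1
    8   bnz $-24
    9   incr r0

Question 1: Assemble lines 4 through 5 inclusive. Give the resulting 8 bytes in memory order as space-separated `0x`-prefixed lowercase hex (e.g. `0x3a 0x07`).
L4: incr op=0x55:8|rd=7:3|pad=0:21 ⇒ 0x55e00000 ⇒ little 00 00 e0 55
L5: andi op=0xaa:8|rd=2:3|imm=68585:21 ⇒ 0xaa410be9 ⇒ little e9 0b 41 aa

0x00 0x00 0xe0 0x55 0xe9 0x0b 0x41 0xaa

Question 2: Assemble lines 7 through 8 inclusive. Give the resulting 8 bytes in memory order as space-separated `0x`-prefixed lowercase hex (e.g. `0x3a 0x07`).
7. bor fields op=0x13:8|rd=1:3|rs=5:3|pad=0:18 → word 13340000h → 00 00 34 13
8. bnz fields op=0x5a:8|imm=-24:24 → word 5affffe8h → e8 ff ff 5a

0x00 0x00 0x34 0x13 0xe8 0xff 0xff 0x5a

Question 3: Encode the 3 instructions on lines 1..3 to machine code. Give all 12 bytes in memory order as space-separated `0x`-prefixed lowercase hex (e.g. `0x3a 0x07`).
0x3a 0x06 0xac 0xaa 0x00 0x00 0x6c 0x08 0xfc 0xff 0xff 0x5a

line 1 (andi): pack op=0xaa:8|rd=5:3|imm=788026:21 = 0xaaac063a; little→ 3a 06 ac aa
line 2 (mov): pack op=0x8:8|rd=3:3|rs=3:3|pad=0:18 = 0x086c0000; little→ 00 00 6c 08
line 3 (bnz): pack op=0x5a:8|imm=-4:24 = 0x5afffffc; little→ fc ff ff 5a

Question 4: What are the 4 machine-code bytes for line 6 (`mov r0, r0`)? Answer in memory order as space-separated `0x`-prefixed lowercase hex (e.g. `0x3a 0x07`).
L6: mov op=0x8:8|rd=0:3|rs=0:3|pad=0:18 ⇒ 0x08000000 ⇒ little 00 00 00 08

0x00 0x00 0x00 0x08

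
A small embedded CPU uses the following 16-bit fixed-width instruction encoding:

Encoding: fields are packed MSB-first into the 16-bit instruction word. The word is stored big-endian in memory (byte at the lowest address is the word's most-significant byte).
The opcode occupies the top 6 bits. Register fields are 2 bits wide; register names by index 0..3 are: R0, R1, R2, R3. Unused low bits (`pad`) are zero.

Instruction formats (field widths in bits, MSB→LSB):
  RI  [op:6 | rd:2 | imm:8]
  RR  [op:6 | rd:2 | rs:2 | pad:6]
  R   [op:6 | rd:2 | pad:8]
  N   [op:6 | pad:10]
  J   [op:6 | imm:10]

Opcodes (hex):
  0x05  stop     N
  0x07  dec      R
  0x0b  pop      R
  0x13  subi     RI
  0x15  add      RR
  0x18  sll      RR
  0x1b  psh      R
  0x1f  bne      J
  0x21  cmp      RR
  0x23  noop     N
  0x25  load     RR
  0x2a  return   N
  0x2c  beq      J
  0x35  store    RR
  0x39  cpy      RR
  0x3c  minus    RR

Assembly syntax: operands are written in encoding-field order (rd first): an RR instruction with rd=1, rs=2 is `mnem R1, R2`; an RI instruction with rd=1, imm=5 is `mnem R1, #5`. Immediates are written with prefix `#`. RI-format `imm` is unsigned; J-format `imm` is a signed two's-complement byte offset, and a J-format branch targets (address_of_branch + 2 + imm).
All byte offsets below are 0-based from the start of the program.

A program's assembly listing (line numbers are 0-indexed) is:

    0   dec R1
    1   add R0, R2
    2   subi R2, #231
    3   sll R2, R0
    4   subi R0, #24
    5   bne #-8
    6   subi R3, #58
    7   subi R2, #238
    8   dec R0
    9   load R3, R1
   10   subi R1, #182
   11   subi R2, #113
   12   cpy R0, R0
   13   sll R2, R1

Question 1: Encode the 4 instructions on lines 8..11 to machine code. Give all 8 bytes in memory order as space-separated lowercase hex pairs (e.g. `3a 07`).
line 8 (dec): pack op=0x7:6|rd=0:2|pad=0:8 = 0x1c00; big→ 1c 00
line 9 (load): pack op=0x25:6|rd=3:2|rs=1:2|pad=0:6 = 0x9740; big→ 97 40
line 10 (subi): pack op=0x13:6|rd=1:2|imm=182:8 = 0x4db6; big→ 4d b6
line 11 (subi): pack op=0x13:6|rd=2:2|imm=113:8 = 0x4e71; big→ 4e 71

1c 00 97 40 4d b6 4e 71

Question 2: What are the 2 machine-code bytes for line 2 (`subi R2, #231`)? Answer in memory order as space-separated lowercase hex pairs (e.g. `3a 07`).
4e e7

2. subi fields op=0x13:6|rd=2:2|imm=231:8 → word 4ee7h → 4e e7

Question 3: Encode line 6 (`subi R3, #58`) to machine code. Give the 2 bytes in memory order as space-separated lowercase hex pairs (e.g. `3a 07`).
L6: subi op=0x13:6|rd=3:2|imm=58:8 ⇒ 0x4f3a ⇒ big 4f 3a

4f 3a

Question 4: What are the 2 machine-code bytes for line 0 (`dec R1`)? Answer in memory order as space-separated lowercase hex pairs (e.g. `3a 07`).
0. dec fields op=0x7:6|rd=1:2|pad=0:8 → word 1d00h → 1d 00

1d 00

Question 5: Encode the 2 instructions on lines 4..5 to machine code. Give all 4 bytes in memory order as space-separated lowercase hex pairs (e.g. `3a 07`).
L4: subi op=0x13:6|rd=0:2|imm=24:8 ⇒ 0x4c18 ⇒ big 4c 18
L5: bne op=0x1f:6|imm=-8:10 ⇒ 0x7ff8 ⇒ big 7f f8

4c 18 7f f8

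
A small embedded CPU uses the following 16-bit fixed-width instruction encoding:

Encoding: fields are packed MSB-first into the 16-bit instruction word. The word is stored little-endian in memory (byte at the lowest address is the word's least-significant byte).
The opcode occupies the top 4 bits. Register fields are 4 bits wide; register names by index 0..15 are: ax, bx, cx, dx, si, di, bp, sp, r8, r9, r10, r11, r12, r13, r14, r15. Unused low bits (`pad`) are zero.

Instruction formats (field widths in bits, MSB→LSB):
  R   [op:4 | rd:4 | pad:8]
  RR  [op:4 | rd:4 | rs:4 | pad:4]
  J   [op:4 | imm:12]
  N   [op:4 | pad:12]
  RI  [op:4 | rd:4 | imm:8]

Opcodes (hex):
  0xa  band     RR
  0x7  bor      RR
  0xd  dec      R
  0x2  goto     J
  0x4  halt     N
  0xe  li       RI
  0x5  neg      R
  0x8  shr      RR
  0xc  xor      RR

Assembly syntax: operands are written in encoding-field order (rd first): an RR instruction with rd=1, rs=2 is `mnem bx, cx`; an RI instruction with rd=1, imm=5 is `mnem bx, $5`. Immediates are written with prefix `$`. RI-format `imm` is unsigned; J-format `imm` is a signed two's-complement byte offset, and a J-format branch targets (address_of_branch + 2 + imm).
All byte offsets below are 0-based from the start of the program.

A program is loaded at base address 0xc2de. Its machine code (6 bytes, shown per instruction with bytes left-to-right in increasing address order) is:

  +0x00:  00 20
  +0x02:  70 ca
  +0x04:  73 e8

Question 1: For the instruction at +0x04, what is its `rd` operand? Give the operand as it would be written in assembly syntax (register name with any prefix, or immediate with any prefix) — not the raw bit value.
r8

[04] 73 e8 → 0xe873
  op=0xe873>>12=0xe ⇒ li (RI)
  rd: (w>>8)&0xf=0x8 → r8
  imm: (w>>0)&0xff=0x73 → $115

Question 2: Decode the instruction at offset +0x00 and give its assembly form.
[00] 00 20 → 0x2000
  top 4b → 0x2 → goto [J]
  [11:0] imm=0 = $0

goto $0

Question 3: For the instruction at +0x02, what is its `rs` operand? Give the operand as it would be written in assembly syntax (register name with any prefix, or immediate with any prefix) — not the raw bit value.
[02] 70 ca → 0xca70
  op=0xca70>>12=0xc ⇒ xor (RR)
  [11:8] rd=10 = r10
  [7:4] rs=7 = sp

sp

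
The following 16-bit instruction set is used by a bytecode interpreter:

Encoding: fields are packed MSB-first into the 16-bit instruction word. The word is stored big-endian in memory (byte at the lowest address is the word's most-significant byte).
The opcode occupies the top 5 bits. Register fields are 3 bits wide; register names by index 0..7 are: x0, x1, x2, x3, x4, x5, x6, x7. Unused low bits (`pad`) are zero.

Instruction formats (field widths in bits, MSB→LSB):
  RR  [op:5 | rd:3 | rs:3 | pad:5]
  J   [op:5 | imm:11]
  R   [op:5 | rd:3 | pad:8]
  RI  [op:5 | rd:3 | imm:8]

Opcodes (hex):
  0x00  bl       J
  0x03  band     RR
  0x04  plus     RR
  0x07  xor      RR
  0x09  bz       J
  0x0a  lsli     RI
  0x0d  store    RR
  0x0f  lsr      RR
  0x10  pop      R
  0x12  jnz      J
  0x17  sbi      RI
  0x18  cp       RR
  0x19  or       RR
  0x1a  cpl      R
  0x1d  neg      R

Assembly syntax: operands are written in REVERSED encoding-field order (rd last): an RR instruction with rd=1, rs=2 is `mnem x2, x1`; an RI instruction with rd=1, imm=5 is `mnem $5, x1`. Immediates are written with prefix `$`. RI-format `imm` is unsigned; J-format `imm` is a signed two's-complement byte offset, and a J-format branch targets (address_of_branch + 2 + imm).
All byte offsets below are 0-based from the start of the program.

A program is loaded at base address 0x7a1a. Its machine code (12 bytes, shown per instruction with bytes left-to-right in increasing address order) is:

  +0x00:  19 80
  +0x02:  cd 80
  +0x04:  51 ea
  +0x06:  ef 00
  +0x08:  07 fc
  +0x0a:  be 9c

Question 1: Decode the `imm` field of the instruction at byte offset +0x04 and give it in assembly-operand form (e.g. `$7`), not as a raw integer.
@+04  big-endian(51 ea) = 0x51ea
  opcode bits[15:11]=0xa: lsli/RI
  rd: (w>>8)&0x7=0x1 → x1
  imm: (w>>0)&0xff=0xea → $234

$234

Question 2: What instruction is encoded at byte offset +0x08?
[08] 07 fc → 0x07fc
  top 5b → 0x0 → bl [J]
  imm@[10:0]=0x7fc (s11→-4) ⇒ $-4

bl $-4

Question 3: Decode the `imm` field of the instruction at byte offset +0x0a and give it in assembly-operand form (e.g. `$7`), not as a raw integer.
$156

@+0a  big-endian(be 9c) = 0xbe9c
  opcode bits[15:11]=0x17: sbi/RI
  rd@[10:8]=0x6 ⇒ x6
  imm@[7:0]=0x9c ⇒ $156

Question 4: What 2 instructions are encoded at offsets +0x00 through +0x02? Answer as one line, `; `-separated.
band x4, x1; or x4, x5

[00] 19 80 → 0x1980
  top 5b → 0x3 → band [RR]
  rd@[10:8]=0x1 ⇒ x1
  rs@[7:5]=0x4 ⇒ x4
[02] cd 80 → 0xcd80
  top 5b → 0x19 → or [RR]
  rd@[10:8]=0x5 ⇒ x5
  rs@[7:5]=0x4 ⇒ x4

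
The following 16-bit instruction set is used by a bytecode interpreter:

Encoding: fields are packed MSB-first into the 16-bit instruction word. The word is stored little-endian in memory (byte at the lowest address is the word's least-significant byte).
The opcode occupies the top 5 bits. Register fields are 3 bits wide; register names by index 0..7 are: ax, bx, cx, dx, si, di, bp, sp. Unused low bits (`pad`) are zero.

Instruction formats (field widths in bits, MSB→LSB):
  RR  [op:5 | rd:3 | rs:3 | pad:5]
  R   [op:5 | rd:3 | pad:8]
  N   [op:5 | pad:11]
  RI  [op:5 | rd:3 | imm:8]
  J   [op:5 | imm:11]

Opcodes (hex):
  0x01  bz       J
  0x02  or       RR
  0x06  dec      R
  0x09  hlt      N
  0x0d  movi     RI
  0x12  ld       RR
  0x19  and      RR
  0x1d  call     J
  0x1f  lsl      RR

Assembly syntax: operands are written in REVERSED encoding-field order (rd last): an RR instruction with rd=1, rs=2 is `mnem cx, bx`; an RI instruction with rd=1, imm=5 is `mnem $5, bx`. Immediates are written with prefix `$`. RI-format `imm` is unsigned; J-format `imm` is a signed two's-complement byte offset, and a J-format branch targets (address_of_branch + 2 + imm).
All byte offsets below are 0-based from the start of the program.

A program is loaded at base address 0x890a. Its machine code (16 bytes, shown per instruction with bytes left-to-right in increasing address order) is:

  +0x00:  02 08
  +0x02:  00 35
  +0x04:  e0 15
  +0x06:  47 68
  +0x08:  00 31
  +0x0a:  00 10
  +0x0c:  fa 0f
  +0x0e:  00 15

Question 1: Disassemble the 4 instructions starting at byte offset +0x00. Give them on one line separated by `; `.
bz $2; dec di; or sp, di; movi $71, ax

[00] 02 08 → 0x0802
  top 5b → 0x1 → bz [J]
  imm@[10:0]=0x2 ⇒ $2
[02] 00 35 → 0x3500
  top 5b → 0x6 → dec [R]
  rd@[10:8]=0x5 ⇒ di
[04] e0 15 → 0x15e0
  top 5b → 0x2 → or [RR]
  rd@[10:8]=0x5 ⇒ di
  rs@[7:5]=0x7 ⇒ sp
[06] 47 68 → 0x6847
  top 5b → 0xd → movi [RI]
  rd@[10:8]=0x0 ⇒ ax
  imm@[7:0]=0x47 ⇒ $71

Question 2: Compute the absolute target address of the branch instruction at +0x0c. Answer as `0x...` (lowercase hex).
0x8912

off 0x0c: read fa 0f as little → 0x0ffa
  top 5b → 0x1 → bz [J]
  [10:0] imm=2042 (s11→-6) = $-6
  target = base 0x890a + off 0x0c + 2 + imm -6 = 0x8912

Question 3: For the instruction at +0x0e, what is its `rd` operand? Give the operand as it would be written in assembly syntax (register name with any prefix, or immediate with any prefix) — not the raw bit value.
di

off 0x0e: read 00 15 as little → 0x1500
  top 5b → 0x2 → or [RR]
  rd: (w>>8)&0x7=0x5 → di
  rs: (w>>5)&0x7=0x0 → ax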